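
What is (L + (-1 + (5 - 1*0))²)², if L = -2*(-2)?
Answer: 400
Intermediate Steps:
L = 4
(L + (-1 + (5 - 1*0))²)² = (4 + (-1 + (5 - 1*0))²)² = (4 + (-1 + (5 + 0))²)² = (4 + (-1 + 5)²)² = (4 + 4²)² = (4 + 16)² = 20² = 400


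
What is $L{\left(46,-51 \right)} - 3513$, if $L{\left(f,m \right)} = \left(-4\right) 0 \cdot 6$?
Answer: $-3513$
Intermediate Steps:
$L{\left(f,m \right)} = 0$ ($L{\left(f,m \right)} = 0 \cdot 6 = 0$)
$L{\left(46,-51 \right)} - 3513 = 0 - 3513 = -3513$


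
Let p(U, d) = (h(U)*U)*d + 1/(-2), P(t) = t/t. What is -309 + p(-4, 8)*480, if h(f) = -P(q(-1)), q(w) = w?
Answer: 14811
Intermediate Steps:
P(t) = 1
h(f) = -1 (h(f) = -1*1 = -1)
p(U, d) = -½ - U*d (p(U, d) = (-U)*d + 1/(-2) = -U*d - ½ = -½ - U*d)
-309 + p(-4, 8)*480 = -309 + (-½ - 1*(-4)*8)*480 = -309 + (-½ + 32)*480 = -309 + (63/2)*480 = -309 + 15120 = 14811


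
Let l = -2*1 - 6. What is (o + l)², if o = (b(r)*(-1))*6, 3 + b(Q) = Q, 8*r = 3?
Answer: 961/16 ≈ 60.063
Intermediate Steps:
r = 3/8 (r = (⅛)*3 = 3/8 ≈ 0.37500)
b(Q) = -3 + Q
l = -8 (l = -2 - 6 = -8)
o = 63/4 (o = ((-3 + 3/8)*(-1))*6 = -21/8*(-1)*6 = (21/8)*6 = 63/4 ≈ 15.750)
(o + l)² = (63/4 - 8)² = (31/4)² = 961/16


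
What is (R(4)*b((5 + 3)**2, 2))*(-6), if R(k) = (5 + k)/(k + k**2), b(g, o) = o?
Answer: -27/5 ≈ -5.4000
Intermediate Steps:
R(k) = (5 + k)/(k + k**2)
(R(4)*b((5 + 3)**2, 2))*(-6) = (((5 + 4)/(4*(1 + 4)))*2)*(-6) = (((1/4)*9/5)*2)*(-6) = (((1/4)*(1/5)*9)*2)*(-6) = ((9/20)*2)*(-6) = (9/10)*(-6) = -27/5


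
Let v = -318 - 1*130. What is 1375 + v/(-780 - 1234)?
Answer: 1384849/1007 ≈ 1375.2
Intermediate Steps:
v = -448 (v = -318 - 130 = -448)
1375 + v/(-780 - 1234) = 1375 - 448/(-780 - 1234) = 1375 - 448/(-2014) = 1375 - 1/2014*(-448) = 1375 + 224/1007 = 1384849/1007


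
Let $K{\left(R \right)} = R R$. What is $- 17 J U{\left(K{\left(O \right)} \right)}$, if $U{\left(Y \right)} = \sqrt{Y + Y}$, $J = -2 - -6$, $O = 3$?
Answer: $- 204 \sqrt{2} \approx -288.5$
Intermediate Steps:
$K{\left(R \right)} = R^{2}$
$J = 4$ ($J = -2 + 6 = 4$)
$U{\left(Y \right)} = \sqrt{2} \sqrt{Y}$ ($U{\left(Y \right)} = \sqrt{2 Y} = \sqrt{2} \sqrt{Y}$)
$- 17 J U{\left(K{\left(O \right)} \right)} = \left(-17\right) 4 \sqrt{2} \sqrt{3^{2}} = - 68 \sqrt{2} \sqrt{9} = - 68 \sqrt{2} \cdot 3 = - 68 \cdot 3 \sqrt{2} = - 204 \sqrt{2}$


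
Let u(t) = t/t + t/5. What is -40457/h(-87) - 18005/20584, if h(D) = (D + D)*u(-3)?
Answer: 1039392175/1790808 ≈ 580.40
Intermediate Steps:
u(t) = 1 + t/5 (u(t) = 1 + t*(⅕) = 1 + t/5)
h(D) = 4*D/5 (h(D) = (D + D)*(1 + (⅕)*(-3)) = (2*D)*(1 - ⅗) = (2*D)*(⅖) = 4*D/5)
-40457/h(-87) - 18005/20584 = -40457/((⅘)*(-87)) - 18005/20584 = -40457/(-348/5) - 18005*1/20584 = -40457*(-5/348) - 18005/20584 = 202285/348 - 18005/20584 = 1039392175/1790808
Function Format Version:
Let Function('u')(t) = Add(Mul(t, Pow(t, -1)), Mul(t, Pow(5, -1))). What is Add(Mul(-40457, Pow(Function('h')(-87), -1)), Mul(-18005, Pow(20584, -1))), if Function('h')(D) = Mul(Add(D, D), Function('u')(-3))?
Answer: Rational(1039392175, 1790808) ≈ 580.40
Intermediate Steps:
Function('u')(t) = Add(1, Mul(Rational(1, 5), t)) (Function('u')(t) = Add(1, Mul(t, Rational(1, 5))) = Add(1, Mul(Rational(1, 5), t)))
Function('h')(D) = Mul(Rational(4, 5), D) (Function('h')(D) = Mul(Add(D, D), Add(1, Mul(Rational(1, 5), -3))) = Mul(Mul(2, D), Add(1, Rational(-3, 5))) = Mul(Mul(2, D), Rational(2, 5)) = Mul(Rational(4, 5), D))
Add(Mul(-40457, Pow(Function('h')(-87), -1)), Mul(-18005, Pow(20584, -1))) = Add(Mul(-40457, Pow(Mul(Rational(4, 5), -87), -1)), Mul(-18005, Pow(20584, -1))) = Add(Mul(-40457, Pow(Rational(-348, 5), -1)), Mul(-18005, Rational(1, 20584))) = Add(Mul(-40457, Rational(-5, 348)), Rational(-18005, 20584)) = Add(Rational(202285, 348), Rational(-18005, 20584)) = Rational(1039392175, 1790808)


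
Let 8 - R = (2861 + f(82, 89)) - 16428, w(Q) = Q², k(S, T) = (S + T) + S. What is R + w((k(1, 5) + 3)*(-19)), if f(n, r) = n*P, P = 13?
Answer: 48609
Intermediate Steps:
k(S, T) = T + 2*S
f(n, r) = 13*n (f(n, r) = n*13 = 13*n)
R = 12509 (R = 8 - ((2861 + 13*82) - 16428) = 8 - ((2861 + 1066) - 16428) = 8 - (3927 - 16428) = 8 - 1*(-12501) = 8 + 12501 = 12509)
R + w((k(1, 5) + 3)*(-19)) = 12509 + (((5 + 2*1) + 3)*(-19))² = 12509 + (((5 + 2) + 3)*(-19))² = 12509 + ((7 + 3)*(-19))² = 12509 + (10*(-19))² = 12509 + (-190)² = 12509 + 36100 = 48609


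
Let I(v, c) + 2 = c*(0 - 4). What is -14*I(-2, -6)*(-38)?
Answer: 11704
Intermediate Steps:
I(v, c) = -2 - 4*c (I(v, c) = -2 + c*(0 - 4) = -2 + c*(-4) = -2 - 4*c)
-14*I(-2, -6)*(-38) = -14*(-2 - 4*(-6))*(-38) = -14*(-2 + 24)*(-38) = -14*22*(-38) = -308*(-38) = 11704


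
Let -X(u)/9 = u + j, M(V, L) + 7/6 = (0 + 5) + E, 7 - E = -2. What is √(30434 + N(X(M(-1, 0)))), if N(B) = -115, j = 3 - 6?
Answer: √30319 ≈ 174.12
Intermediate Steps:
E = 9 (E = 7 - 1*(-2) = 7 + 2 = 9)
M(V, L) = 77/6 (M(V, L) = -7/6 + ((0 + 5) + 9) = -7/6 + (5 + 9) = -7/6 + 14 = 77/6)
j = -3
X(u) = 27 - 9*u (X(u) = -9*(u - 3) = -9*(-3 + u) = 27 - 9*u)
√(30434 + N(X(M(-1, 0)))) = √(30434 - 115) = √30319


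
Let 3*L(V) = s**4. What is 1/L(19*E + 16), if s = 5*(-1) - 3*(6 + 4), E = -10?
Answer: 3/1500625 ≈ 1.9992e-6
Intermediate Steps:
s = -35 (s = -5 - 3*10 = -5 - 30 = -35)
L(V) = 1500625/3 (L(V) = (1/3)*(-35)**4 = (1/3)*1500625 = 1500625/3)
1/L(19*E + 16) = 1/(1500625/3) = 3/1500625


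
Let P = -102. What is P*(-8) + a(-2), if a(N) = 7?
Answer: 823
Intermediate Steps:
P*(-8) + a(-2) = -102*(-8) + 7 = 816 + 7 = 823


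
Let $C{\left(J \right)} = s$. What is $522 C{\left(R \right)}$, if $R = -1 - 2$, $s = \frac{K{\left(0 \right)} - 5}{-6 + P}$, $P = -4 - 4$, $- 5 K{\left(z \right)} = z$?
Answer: $\frac{1305}{7} \approx 186.43$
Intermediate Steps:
$K{\left(z \right)} = - \frac{z}{5}$
$P = -8$ ($P = -4 - 4 = -8$)
$s = \frac{5}{14}$ ($s = \frac{\left(- \frac{1}{5}\right) 0 - 5}{-6 - 8} = \frac{0 - 5}{-14} = \left(-5\right) \left(- \frac{1}{14}\right) = \frac{5}{14} \approx 0.35714$)
$R = -3$ ($R = -1 - 2 = -3$)
$C{\left(J \right)} = \frac{5}{14}$
$522 C{\left(R \right)} = 522 \cdot \frac{5}{14} = \frac{1305}{7}$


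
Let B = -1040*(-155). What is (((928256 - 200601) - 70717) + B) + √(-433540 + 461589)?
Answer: 818138 + √28049 ≈ 8.1831e+5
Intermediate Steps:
B = 161200
(((928256 - 200601) - 70717) + B) + √(-433540 + 461589) = (((928256 - 200601) - 70717) + 161200) + √(-433540 + 461589) = ((727655 - 70717) + 161200) + √28049 = (656938 + 161200) + √28049 = 818138 + √28049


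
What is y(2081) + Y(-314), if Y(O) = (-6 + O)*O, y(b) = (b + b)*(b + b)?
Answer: 17422724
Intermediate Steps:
y(b) = 4*b**2 (y(b) = (2*b)*(2*b) = 4*b**2)
Y(O) = O*(-6 + O)
y(2081) + Y(-314) = 4*2081**2 - 314*(-6 - 314) = 4*4330561 - 314*(-320) = 17322244 + 100480 = 17422724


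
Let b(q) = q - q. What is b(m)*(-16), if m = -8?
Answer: 0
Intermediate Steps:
b(q) = 0
b(m)*(-16) = 0*(-16) = 0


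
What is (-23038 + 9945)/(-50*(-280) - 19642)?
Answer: 13093/5642 ≈ 2.3206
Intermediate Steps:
(-23038 + 9945)/(-50*(-280) - 19642) = -13093/(14000 - 19642) = -13093/(-5642) = -13093*(-1/5642) = 13093/5642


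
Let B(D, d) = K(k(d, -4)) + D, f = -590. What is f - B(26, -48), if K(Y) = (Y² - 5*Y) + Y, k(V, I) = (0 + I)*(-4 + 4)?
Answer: -616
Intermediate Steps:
k(V, I) = 0 (k(V, I) = I*0 = 0)
K(Y) = Y² - 4*Y
B(D, d) = D (B(D, d) = 0*(-4 + 0) + D = 0*(-4) + D = 0 + D = D)
f - B(26, -48) = -590 - 1*26 = -590 - 26 = -616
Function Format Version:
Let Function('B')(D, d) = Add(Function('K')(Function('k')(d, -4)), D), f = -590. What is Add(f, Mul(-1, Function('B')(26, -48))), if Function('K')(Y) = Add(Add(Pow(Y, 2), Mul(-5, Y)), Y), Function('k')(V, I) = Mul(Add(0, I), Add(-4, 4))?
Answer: -616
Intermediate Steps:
Function('k')(V, I) = 0 (Function('k')(V, I) = Mul(I, 0) = 0)
Function('K')(Y) = Add(Pow(Y, 2), Mul(-4, Y))
Function('B')(D, d) = D (Function('B')(D, d) = Add(Mul(0, Add(-4, 0)), D) = Add(Mul(0, -4), D) = Add(0, D) = D)
Add(f, Mul(-1, Function('B')(26, -48))) = Add(-590, Mul(-1, 26)) = Add(-590, -26) = -616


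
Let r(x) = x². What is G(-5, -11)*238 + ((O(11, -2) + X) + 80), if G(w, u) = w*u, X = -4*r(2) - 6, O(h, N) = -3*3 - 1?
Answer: 13138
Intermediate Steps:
O(h, N) = -10 (O(h, N) = -9 - 1 = -10)
X = -22 (X = -4*2² - 6 = -4*4 - 6 = -16 - 6 = -22)
G(w, u) = u*w
G(-5, -11)*238 + ((O(11, -2) + X) + 80) = -11*(-5)*238 + ((-10 - 22) + 80) = 55*238 + (-32 + 80) = 13090 + 48 = 13138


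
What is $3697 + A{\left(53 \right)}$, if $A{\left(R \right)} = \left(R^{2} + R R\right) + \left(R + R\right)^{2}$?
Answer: $20551$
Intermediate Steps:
$A{\left(R \right)} = 6 R^{2}$ ($A{\left(R \right)} = \left(R^{2} + R^{2}\right) + \left(2 R\right)^{2} = 2 R^{2} + 4 R^{2} = 6 R^{2}$)
$3697 + A{\left(53 \right)} = 3697 + 6 \cdot 53^{2} = 3697 + 6 \cdot 2809 = 3697 + 16854 = 20551$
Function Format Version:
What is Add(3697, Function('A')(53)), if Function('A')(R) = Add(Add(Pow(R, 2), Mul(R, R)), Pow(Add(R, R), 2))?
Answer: 20551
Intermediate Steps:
Function('A')(R) = Mul(6, Pow(R, 2)) (Function('A')(R) = Add(Add(Pow(R, 2), Pow(R, 2)), Pow(Mul(2, R), 2)) = Add(Mul(2, Pow(R, 2)), Mul(4, Pow(R, 2))) = Mul(6, Pow(R, 2)))
Add(3697, Function('A')(53)) = Add(3697, Mul(6, Pow(53, 2))) = Add(3697, Mul(6, 2809)) = Add(3697, 16854) = 20551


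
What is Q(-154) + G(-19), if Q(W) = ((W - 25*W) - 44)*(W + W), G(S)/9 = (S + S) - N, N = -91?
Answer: -1124339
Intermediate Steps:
G(S) = 819 + 18*S (G(S) = 9*((S + S) - 1*(-91)) = 9*(2*S + 91) = 9*(91 + 2*S) = 819 + 18*S)
Q(W) = 2*W*(-44 - 24*W) (Q(W) = (-24*W - 44)*(2*W) = (-44 - 24*W)*(2*W) = 2*W*(-44 - 24*W))
Q(-154) + G(-19) = -8*(-154)*(11 + 6*(-154)) + (819 + 18*(-19)) = -8*(-154)*(11 - 924) + (819 - 342) = -8*(-154)*(-913) + 477 = -1124816 + 477 = -1124339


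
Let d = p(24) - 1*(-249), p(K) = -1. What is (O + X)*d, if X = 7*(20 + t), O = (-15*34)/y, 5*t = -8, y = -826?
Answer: 66277256/2065 ≈ 32096.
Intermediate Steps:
t = -8/5 (t = (1/5)*(-8) = -8/5 ≈ -1.6000)
O = 255/413 (O = -15*34/(-826) = -510*(-1/826) = 255/413 ≈ 0.61743)
d = 248 (d = -1 - 1*(-249) = -1 + 249 = 248)
X = 644/5 (X = 7*(20 - 8/5) = 7*(92/5) = 644/5 ≈ 128.80)
(O + X)*d = (255/413 + 644/5)*248 = (267247/2065)*248 = 66277256/2065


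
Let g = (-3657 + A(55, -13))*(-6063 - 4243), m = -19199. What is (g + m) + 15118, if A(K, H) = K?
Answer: 37118131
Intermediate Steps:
g = 37122212 (g = (-3657 + 55)*(-6063 - 4243) = -3602*(-10306) = 37122212)
(g + m) + 15118 = (37122212 - 19199) + 15118 = 37103013 + 15118 = 37118131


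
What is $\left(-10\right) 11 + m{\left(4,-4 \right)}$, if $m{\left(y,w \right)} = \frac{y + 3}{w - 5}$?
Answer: $- \frac{997}{9} \approx -110.78$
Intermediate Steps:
$m{\left(y,w \right)} = \frac{3 + y}{-5 + w}$
$\left(-10\right) 11 + m{\left(4,-4 \right)} = \left(-10\right) 11 + \frac{3 + 4}{-5 - 4} = -110 + \frac{1}{-9} \cdot 7 = -110 - \frac{7}{9} = - \frac{997}{9}$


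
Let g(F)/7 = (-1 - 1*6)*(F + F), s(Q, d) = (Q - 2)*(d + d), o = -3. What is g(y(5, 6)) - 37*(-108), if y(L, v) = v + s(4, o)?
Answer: 4584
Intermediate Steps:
s(Q, d) = 2*d*(-2 + Q) (s(Q, d) = (-2 + Q)*(2*d) = 2*d*(-2 + Q))
y(L, v) = -12 + v (y(L, v) = v + 2*(-3)*(-2 + 4) = v + 2*(-3)*2 = v - 12 = -12 + v)
g(F) = -98*F (g(F) = 7*((-1 - 1*6)*(F + F)) = 7*((-1 - 6)*(2*F)) = 7*(-14*F) = -98*F)
g(y(5, 6)) - 37*(-108) = -98*(-12 + 6) - 37*(-108) = -98*(-6) + 3996 = 588 + 3996 = 4584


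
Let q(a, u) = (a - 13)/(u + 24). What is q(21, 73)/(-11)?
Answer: -8/1067 ≈ -0.0074977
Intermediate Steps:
q(a, u) = (-13 + a)/(24 + u)
q(21, 73)/(-11) = ((-13 + 21)/(24 + 73))/(-11) = (8/97)*(-1/11) = -8/1067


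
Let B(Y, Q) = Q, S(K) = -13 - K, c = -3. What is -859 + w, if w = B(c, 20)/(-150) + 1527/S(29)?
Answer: -188053/210 ≈ -895.49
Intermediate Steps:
w = -7663/210 (w = 20/(-150) + 1527/(-13 - 1*29) = 20*(-1/150) + 1527/(-13 - 29) = -2/15 + 1527/(-42) = -2/15 + 1527*(-1/42) = -2/15 - 509/14 = -7663/210 ≈ -36.490)
-859 + w = -859 - 7663/210 = -188053/210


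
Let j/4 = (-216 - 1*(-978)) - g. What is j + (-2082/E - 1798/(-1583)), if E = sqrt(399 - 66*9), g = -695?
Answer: 9227522/1583 + 694*I*sqrt(195)/65 ≈ 5829.1 + 149.1*I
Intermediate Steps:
E = I*sqrt(195) (E = sqrt(399 - 594) = sqrt(-195) = I*sqrt(195) ≈ 13.964*I)
j = 5828 (j = 4*((-216 - 1*(-978)) - 1*(-695)) = 4*((-216 + 978) + 695) = 4*(762 + 695) = 4*1457 = 5828)
j + (-2082/E - 1798/(-1583)) = 5828 + (-2082*(-I*sqrt(195)/195) - 1798/(-1583)) = 5828 + (-(-694)*I*sqrt(195)/65 - 1798*(-1/1583)) = 5828 + (694*I*sqrt(195)/65 + 1798/1583) = 5828 + (1798/1583 + 694*I*sqrt(195)/65) = 9227522/1583 + 694*I*sqrt(195)/65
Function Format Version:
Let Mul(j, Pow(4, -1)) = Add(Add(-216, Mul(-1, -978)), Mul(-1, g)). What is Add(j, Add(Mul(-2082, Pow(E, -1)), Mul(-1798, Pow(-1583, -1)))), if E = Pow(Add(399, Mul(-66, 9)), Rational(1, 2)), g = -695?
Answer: Add(Rational(9227522, 1583), Mul(Rational(694, 65), I, Pow(195, Rational(1, 2)))) ≈ Add(5829.1, Mul(149.10, I))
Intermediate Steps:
E = Mul(I, Pow(195, Rational(1, 2))) (E = Pow(Add(399, -594), Rational(1, 2)) = Pow(-195, Rational(1, 2)) = Mul(I, Pow(195, Rational(1, 2))) ≈ Mul(13.964, I))
j = 5828 (j = Mul(4, Add(Add(-216, Mul(-1, -978)), Mul(-1, -695))) = Mul(4, Add(Add(-216, 978), 695)) = Mul(4, Add(762, 695)) = Mul(4, 1457) = 5828)
Add(j, Add(Mul(-2082, Pow(E, -1)), Mul(-1798, Pow(-1583, -1)))) = Add(5828, Add(Mul(-2082, Pow(Mul(I, Pow(195, Rational(1, 2))), -1)), Mul(-1798, Pow(-1583, -1)))) = Add(5828, Add(Mul(-2082, Mul(Rational(-1, 195), I, Pow(195, Rational(1, 2)))), Mul(-1798, Rational(-1, 1583)))) = Add(5828, Add(Mul(Rational(694, 65), I, Pow(195, Rational(1, 2))), Rational(1798, 1583))) = Add(5828, Add(Rational(1798, 1583), Mul(Rational(694, 65), I, Pow(195, Rational(1, 2))))) = Add(Rational(9227522, 1583), Mul(Rational(694, 65), I, Pow(195, Rational(1, 2))))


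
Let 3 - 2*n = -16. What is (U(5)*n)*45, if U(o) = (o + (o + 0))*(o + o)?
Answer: 42750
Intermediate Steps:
n = 19/2 (n = 3/2 - 1/2*(-16) = 3/2 + 8 = 19/2 ≈ 9.5000)
U(o) = 4*o**2 (U(o) = (o + o)*(2*o) = (2*o)*(2*o) = 4*o**2)
(U(5)*n)*45 = ((4*5**2)*(19/2))*45 = ((4*25)*(19/2))*45 = (100*(19/2))*45 = 950*45 = 42750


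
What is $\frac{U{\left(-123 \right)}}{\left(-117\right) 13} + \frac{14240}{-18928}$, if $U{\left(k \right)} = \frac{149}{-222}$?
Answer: $- \frac{1777177}{2363634} \approx -0.75188$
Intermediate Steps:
$U{\left(k \right)} = - \frac{149}{222}$ ($U{\left(k \right)} = 149 \left(- \frac{1}{222}\right) = - \frac{149}{222}$)
$\frac{U{\left(-123 \right)}}{\left(-117\right) 13} + \frac{14240}{-18928} = - \frac{149}{222 \left(\left(-117\right) 13\right)} + \frac{14240}{-18928} = - \frac{149}{222 \left(-1521\right)} + 14240 \left(- \frac{1}{18928}\right) = \left(- \frac{149}{222}\right) \left(- \frac{1}{1521}\right) - \frac{890}{1183} = \frac{149}{337662} - \frac{890}{1183} = - \frac{1777177}{2363634}$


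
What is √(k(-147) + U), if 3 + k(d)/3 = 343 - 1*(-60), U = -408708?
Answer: 2*I*√101877 ≈ 638.36*I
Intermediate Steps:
k(d) = 1200 (k(d) = -9 + 3*(343 - 1*(-60)) = -9 + 3*(343 + 60) = -9 + 3*403 = -9 + 1209 = 1200)
√(k(-147) + U) = √(1200 - 408708) = √(-407508) = 2*I*√101877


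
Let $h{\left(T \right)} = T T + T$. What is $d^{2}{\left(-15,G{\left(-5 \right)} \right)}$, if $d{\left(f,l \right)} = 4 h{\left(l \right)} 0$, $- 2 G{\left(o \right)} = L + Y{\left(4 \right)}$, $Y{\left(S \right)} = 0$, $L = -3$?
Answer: $0$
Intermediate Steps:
$G{\left(o \right)} = \frac{3}{2}$ ($G{\left(o \right)} = - \frac{-3 + 0}{2} = \left(- \frac{1}{2}\right) \left(-3\right) = \frac{3}{2}$)
$h{\left(T \right)} = T + T^{2}$ ($h{\left(T \right)} = T^{2} + T = T + T^{2}$)
$d{\left(f,l \right)} = 0$ ($d{\left(f,l \right)} = 4 l \left(1 + l\right) 0 = 0$)
$d^{2}{\left(-15,G{\left(-5 \right)} \right)} = 0^{2} = 0$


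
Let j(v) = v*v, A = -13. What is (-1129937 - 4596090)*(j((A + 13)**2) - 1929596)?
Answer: 11048918795092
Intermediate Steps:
j(v) = v**2
(-1129937 - 4596090)*(j((A + 13)**2) - 1929596) = (-1129937 - 4596090)*(((-13 + 13)**2)**2 - 1929596) = -5726027*((0**2)**2 - 1929596) = -5726027*(0**2 - 1929596) = -5726027*(0 - 1929596) = -5726027*(-1929596) = 11048918795092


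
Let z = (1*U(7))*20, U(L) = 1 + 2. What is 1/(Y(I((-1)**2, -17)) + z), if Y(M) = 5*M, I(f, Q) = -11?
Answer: 1/5 ≈ 0.20000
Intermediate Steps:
U(L) = 3
z = 60 (z = (1*3)*20 = 3*20 = 60)
1/(Y(I((-1)**2, -17)) + z) = 1/(5*(-11) + 60) = 1/(-55 + 60) = 1/5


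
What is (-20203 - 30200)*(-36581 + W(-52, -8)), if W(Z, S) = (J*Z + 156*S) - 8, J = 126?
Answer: 2237338767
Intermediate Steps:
W(Z, S) = -8 + 126*Z + 156*S (W(Z, S) = (126*Z + 156*S) - 8 = -8 + 126*Z + 156*S)
(-20203 - 30200)*(-36581 + W(-52, -8)) = (-20203 - 30200)*(-36581 + (-8 + 126*(-52) + 156*(-8))) = -50403*(-36581 + (-8 - 6552 - 1248)) = -50403*(-36581 - 7808) = -50403*(-44389) = 2237338767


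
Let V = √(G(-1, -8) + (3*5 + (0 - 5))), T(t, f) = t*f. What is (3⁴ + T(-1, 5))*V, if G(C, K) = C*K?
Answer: 228*√2 ≈ 322.44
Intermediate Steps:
T(t, f) = f*t
V = 3*√2 (V = √(-1*(-8) + (3*5 + (0 - 5))) = √(8 + (15 - 5)) = √(8 + 10) = √18 = 3*√2 ≈ 4.2426)
(3⁴ + T(-1, 5))*V = (3⁴ + 5*(-1))*(3*√2) = (81 - 5)*(3*√2) = 76*(3*√2) = 228*√2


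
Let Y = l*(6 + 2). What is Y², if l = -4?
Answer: 1024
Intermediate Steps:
Y = -32 (Y = -4*(6 + 2) = -4*8 = -32)
Y² = (-32)² = 1024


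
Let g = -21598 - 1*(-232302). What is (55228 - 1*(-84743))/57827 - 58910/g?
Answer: 13042930507/6092190104 ≈ 2.1409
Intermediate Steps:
g = 210704 (g = -21598 + 232302 = 210704)
(55228 - 1*(-84743))/57827 - 58910/g = (55228 - 1*(-84743))/57827 - 58910/210704 = (55228 + 84743)*(1/57827) - 58910*1/210704 = 139971*(1/57827) - 29455/105352 = 139971/57827 - 29455/105352 = 13042930507/6092190104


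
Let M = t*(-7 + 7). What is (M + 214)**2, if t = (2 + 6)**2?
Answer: 45796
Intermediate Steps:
t = 64 (t = 8**2 = 64)
M = 0 (M = 64*(-7 + 7) = 64*0 = 0)
(M + 214)**2 = (0 + 214)**2 = 214**2 = 45796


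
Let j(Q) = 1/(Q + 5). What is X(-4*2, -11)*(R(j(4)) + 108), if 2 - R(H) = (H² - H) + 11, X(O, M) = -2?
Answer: -16054/81 ≈ -198.20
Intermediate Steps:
j(Q) = 1/(5 + Q)
R(H) = -9 + H - H² (R(H) = 2 - ((H² - H) + 11) = 2 - (11 + H² - H) = 2 + (-11 + H - H²) = -9 + H - H²)
X(-4*2, -11)*(R(j(4)) + 108) = -2*((-9 + 1/(5 + 4) - (1/(5 + 4))²) + 108) = -2*((-9 + 1/9 - (1/9)²) + 108) = -2*((-9 + ⅑ - (⅑)²) + 108) = -2*((-9 + ⅑ - 1*1/81) + 108) = -2*((-9 + ⅑ - 1/81) + 108) = -2*(-721/81 + 108) = -2*8027/81 = -16054/81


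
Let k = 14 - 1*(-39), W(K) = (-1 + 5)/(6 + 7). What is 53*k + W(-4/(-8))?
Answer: 36521/13 ≈ 2809.3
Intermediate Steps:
W(K) = 4/13
k = 53 (k = 14 + 39 = 53)
53*k + W(-4/(-8)) = 53*53 + 4/13 = 2809 + 4/13 = 36521/13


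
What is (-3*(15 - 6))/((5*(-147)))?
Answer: 9/245 ≈ 0.036735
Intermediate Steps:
(-3*(15 - 6))/((5*(-147))) = -3*9/(-735) = -27*(-1/735) = 9/245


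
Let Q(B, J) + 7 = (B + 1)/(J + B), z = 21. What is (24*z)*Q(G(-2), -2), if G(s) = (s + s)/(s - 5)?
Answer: -20412/5 ≈ -4082.4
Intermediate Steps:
G(s) = 2*s/(-5 + s) (G(s) = (2*s)/(-5 + s) = 2*s/(-5 + s))
Q(B, J) = -7 + (1 + B)/(B + J) (Q(B, J) = -7 + (B + 1)/(J + B) = -7 + (1 + B)/(B + J))
(24*z)*Q(G(-2), -2) = (24*21)*((1 - 7*(-2) - 12*(-2)/(-5 - 2))/(2*(-2)/(-5 - 2) - 2)) = 504*((1 + 14 - 12*(-2)/(-7))/(2*(-2)/(-7) - 2)) = 504*((1 + 14 - 12*(-2)*(-1)/7)/(2*(-2)*(-1/7) - 2)) = 504*((1 + 14 - 6*4/7)/(4/7 - 2)) = 504*((1 + 14 - 24/7)/(-10/7)) = 504*(-7/10*81/7) = 504*(-81/10) = -20412/5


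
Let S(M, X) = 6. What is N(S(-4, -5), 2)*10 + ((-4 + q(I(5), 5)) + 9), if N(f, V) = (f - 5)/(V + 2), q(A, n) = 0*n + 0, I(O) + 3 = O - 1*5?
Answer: 15/2 ≈ 7.5000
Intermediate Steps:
I(O) = -8 + O (I(O) = -3 + (O - 1*5) = -3 + (O - 5) = -3 + (-5 + O) = -8 + O)
q(A, n) = 0 (q(A, n) = 0 + 0 = 0)
N(f, V) = (-5 + f)/(2 + V)
N(S(-4, -5), 2)*10 + ((-4 + q(I(5), 5)) + 9) = ((-5 + 6)/(2 + 2))*10 + ((-4 + 0) + 9) = (1/4)*10 + (-4 + 9) = ((¼)*1)*10 + 5 = (¼)*10 + 5 = 5/2 + 5 = 15/2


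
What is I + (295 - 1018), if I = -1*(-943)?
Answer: 220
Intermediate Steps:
I = 943
I + (295 - 1018) = 943 + (295 - 1018) = 943 - 723 = 220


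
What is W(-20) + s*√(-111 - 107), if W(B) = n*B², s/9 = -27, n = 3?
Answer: 1200 - 243*I*√218 ≈ 1200.0 - 3587.9*I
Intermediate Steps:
s = -243 (s = 9*(-27) = -243)
W(B) = 3*B²
W(-20) + s*√(-111 - 107) = 3*(-20)² - 243*√(-111 - 107) = 3*400 - 243*I*√218 = 1200 - 243*I*√218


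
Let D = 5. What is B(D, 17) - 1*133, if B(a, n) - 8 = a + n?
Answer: -103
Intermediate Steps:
B(a, n) = 8 + a + n (B(a, n) = 8 + (a + n) = 8 + a + n)
B(D, 17) - 1*133 = (8 + 5 + 17) - 1*133 = 30 - 133 = -103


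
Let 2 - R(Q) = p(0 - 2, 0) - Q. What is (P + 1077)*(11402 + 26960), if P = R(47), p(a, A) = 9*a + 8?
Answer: 43579232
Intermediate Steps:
p(a, A) = 8 + 9*a
R(Q) = 12 + Q (R(Q) = 2 - ((8 + 9*(0 - 2)) - Q) = 2 - ((8 + 9*(-2)) - Q) = 2 - ((8 - 18) - Q) = 2 - (-10 - Q) = 2 + (10 + Q) = 12 + Q)
P = 59 (P = 12 + 47 = 59)
(P + 1077)*(11402 + 26960) = (59 + 1077)*(11402 + 26960) = 1136*38362 = 43579232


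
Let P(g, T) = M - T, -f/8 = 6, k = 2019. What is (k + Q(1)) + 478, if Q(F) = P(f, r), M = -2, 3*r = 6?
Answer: 2493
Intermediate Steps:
r = 2 (r = (⅓)*6 = 2)
f = -48 (f = -8*6 = -48)
P(g, T) = -2 - T
Q(F) = -4 (Q(F) = -2 - 1*2 = -2 - 2 = -4)
(k + Q(1)) + 478 = (2019 - 4) + 478 = 2015 + 478 = 2493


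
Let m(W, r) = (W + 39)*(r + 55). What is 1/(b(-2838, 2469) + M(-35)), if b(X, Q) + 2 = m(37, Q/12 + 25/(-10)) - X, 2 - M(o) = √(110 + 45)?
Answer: 4493/100935214 + √155/504676070 ≈ 4.4538e-5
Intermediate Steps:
m(W, r) = (39 + W)*(55 + r)
M(o) = 2 - √155 (M(o) = 2 - √(110 + 45) = 2 - √155)
b(X, Q) = 3988 - X + 19*Q/3 (b(X, Q) = -2 + ((2145 + 39*(Q/12 + 25/(-10)) + 55*37 + 37*(Q/12 + 25/(-10))) - X) = -2 + ((2145 + 39*(Q*(1/12) + 25*(-⅒)) + 2035 + 37*(Q*(1/12) + 25*(-⅒))) - X) = -2 + ((2145 + 39*(Q/12 - 5/2) + 2035 + 37*(Q/12 - 5/2)) - X) = -2 + ((2145 + 39*(-5/2 + Q/12) + 2035 + 37*(-5/2 + Q/12)) - X) = -2 + ((2145 + (-195/2 + 13*Q/4) + 2035 + (-185/2 + 37*Q/12)) - X) = -2 + ((3990 + 19*Q/3) - X) = -2 + (3990 - X + 19*Q/3) = 3988 - X + 19*Q/3)
1/(b(-2838, 2469) + M(-35)) = 1/((3988 - 1*(-2838) + (19/3)*2469) + (2 - √155)) = 1/((3988 + 2838 + 15637) + (2 - √155)) = 1/(22463 + (2 - √155)) = 1/(22465 - √155)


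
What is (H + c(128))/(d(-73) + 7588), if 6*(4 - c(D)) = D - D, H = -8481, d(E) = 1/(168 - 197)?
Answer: -245833/220051 ≈ -1.1172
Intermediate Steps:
d(E) = -1/29 (d(E) = 1/(-29) = -1/29)
c(D) = 4 (c(D) = 4 - (D - D)/6 = 4 - ⅙*0 = 4 + 0 = 4)
(H + c(128))/(d(-73) + 7588) = (-8481 + 4)/(-1/29 + 7588) = -8477/220051/29 = -8477*29/220051 = -245833/220051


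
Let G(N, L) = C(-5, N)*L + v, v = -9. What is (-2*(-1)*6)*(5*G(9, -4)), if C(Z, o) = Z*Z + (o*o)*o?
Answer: -181500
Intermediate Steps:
C(Z, o) = Z**2 + o**3 (C(Z, o) = Z**2 + o**2*o = Z**2 + o**3)
G(N, L) = -9 + L*(25 + N**3) (G(N, L) = ((-5)**2 + N**3)*L - 9 = (25 + N**3)*L - 9 = L*(25 + N**3) - 9 = -9 + L*(25 + N**3))
(-2*(-1)*6)*(5*G(9, -4)) = (-2*(-1)*6)*(5*(-9 - 4*(25 + 9**3))) = (2*6)*(5*(-9 - 4*(25 + 729))) = 12*(5*(-9 - 4*754)) = 12*(5*(-9 - 3016)) = 12*(5*(-3025)) = 12*(-15125) = -181500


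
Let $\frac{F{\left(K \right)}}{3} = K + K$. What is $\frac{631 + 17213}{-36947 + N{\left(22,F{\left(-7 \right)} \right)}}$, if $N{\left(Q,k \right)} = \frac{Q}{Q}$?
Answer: $- \frac{8922}{18473} \approx -0.48298$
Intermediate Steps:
$F{\left(K \right)} = 6 K$ ($F{\left(K \right)} = 3 \left(K + K\right) = 3 \cdot 2 K = 6 K$)
$N{\left(Q,k \right)} = 1$
$\frac{631 + 17213}{-36947 + N{\left(22,F{\left(-7 \right)} \right)}} = \frac{631 + 17213}{-36947 + 1} = \frac{17844}{-36946} = 17844 \left(- \frac{1}{36946}\right) = - \frac{8922}{18473}$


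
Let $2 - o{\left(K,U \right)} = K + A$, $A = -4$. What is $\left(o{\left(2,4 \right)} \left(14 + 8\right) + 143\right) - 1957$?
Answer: $-1726$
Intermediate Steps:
$o{\left(K,U \right)} = 6 - K$ ($o{\left(K,U \right)} = 2 - \left(K - 4\right) = 2 - \left(-4 + K\right) = 6 - K$)
$\left(o{\left(2,4 \right)} \left(14 + 8\right) + 143\right) - 1957 = \left(\left(6 - 2\right) \left(14 + 8\right) + 143\right) - 1957 = \left(\left(6 - 2\right) 22 + 143\right) - 1957 = \left(4 \cdot 22 + 143\right) - 1957 = \left(88 + 143\right) - 1957 = 231 - 1957 = -1726$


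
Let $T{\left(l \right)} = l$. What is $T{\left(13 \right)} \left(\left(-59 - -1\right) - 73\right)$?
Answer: $-1703$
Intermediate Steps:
$T{\left(13 \right)} \left(\left(-59 - -1\right) - 73\right) = 13 \left(\left(-59 - -1\right) - 73\right) = 13 \left(\left(-59 + 1\right) - 73\right) = 13 \left(-58 - 73\right) = 13 \left(-131\right) = -1703$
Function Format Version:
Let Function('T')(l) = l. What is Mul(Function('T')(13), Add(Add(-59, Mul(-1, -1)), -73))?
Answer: -1703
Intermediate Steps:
Mul(Function('T')(13), Add(Add(-59, Mul(-1, -1)), -73)) = Mul(13, Add(Add(-59, Mul(-1, -1)), -73)) = Mul(13, Add(Add(-59, 1), -73)) = Mul(13, Add(-58, -73)) = Mul(13, -131) = -1703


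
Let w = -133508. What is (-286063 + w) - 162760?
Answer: -582331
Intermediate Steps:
(-286063 + w) - 162760 = (-286063 - 133508) - 162760 = -419571 - 162760 = -582331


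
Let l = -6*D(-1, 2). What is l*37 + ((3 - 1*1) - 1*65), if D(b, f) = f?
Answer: -507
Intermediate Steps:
l = -12 (l = -6*2 = -12)
l*37 + ((3 - 1*1) - 1*65) = -12*37 + ((3 - 1*1) - 1*65) = -444 + ((3 - 1) - 65) = -444 + (2 - 65) = -444 - 63 = -507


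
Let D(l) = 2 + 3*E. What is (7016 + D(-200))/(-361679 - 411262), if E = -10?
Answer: -6988/772941 ≈ -0.0090408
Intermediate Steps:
D(l) = -28 (D(l) = 2 + 3*(-10) = 2 - 30 = -28)
(7016 + D(-200))/(-361679 - 411262) = (7016 - 28)/(-361679 - 411262) = 6988/(-772941) = 6988*(-1/772941) = -6988/772941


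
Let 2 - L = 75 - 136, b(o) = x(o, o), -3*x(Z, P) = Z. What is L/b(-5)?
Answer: 189/5 ≈ 37.800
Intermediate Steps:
x(Z, P) = -Z/3
b(o) = -o/3
L = 63 (L = 2 - (75 - 136) = 2 - 1*(-61) = 2 + 61 = 63)
L/b(-5) = 63/((-⅓*(-5))) = 63/(5/3) = 63*(⅗) = 189/5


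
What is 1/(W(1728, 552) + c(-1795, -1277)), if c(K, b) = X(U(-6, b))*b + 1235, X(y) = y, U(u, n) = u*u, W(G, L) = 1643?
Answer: -1/43094 ≈ -2.3205e-5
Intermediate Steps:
U(u, n) = u²
c(K, b) = 1235 + 36*b (c(K, b) = (-6)²*b + 1235 = 36*b + 1235 = 1235 + 36*b)
1/(W(1728, 552) + c(-1795, -1277)) = 1/(1643 + (1235 + 36*(-1277))) = 1/(1643 + (1235 - 45972)) = 1/(1643 - 44737) = 1/(-43094) = -1/43094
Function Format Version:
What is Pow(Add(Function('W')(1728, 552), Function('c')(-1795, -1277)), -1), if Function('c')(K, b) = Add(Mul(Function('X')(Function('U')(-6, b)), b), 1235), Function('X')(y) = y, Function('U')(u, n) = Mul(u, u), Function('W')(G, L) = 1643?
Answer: Rational(-1, 43094) ≈ -2.3205e-5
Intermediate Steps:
Function('U')(u, n) = Pow(u, 2)
Function('c')(K, b) = Add(1235, Mul(36, b)) (Function('c')(K, b) = Add(Mul(Pow(-6, 2), b), 1235) = Add(Mul(36, b), 1235) = Add(1235, Mul(36, b)))
Pow(Add(Function('W')(1728, 552), Function('c')(-1795, -1277)), -1) = Pow(Add(1643, Add(1235, Mul(36, -1277))), -1) = Pow(Add(1643, Add(1235, -45972)), -1) = Pow(Add(1643, -44737), -1) = Pow(-43094, -1) = Rational(-1, 43094)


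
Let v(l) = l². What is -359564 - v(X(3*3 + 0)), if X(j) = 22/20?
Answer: -35956521/100 ≈ -3.5957e+5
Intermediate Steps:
X(j) = 11/10 (X(j) = 22*(1/20) = 11/10)
-359564 - v(X(3*3 + 0)) = -359564 - (11/10)² = -359564 - 1*121/100 = -359564 - 121/100 = -35956521/100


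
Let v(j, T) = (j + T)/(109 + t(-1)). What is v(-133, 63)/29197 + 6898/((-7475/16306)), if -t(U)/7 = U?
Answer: -27210643472759/1808337050 ≈ -15047.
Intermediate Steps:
t(U) = -7*U
v(j, T) = T/116 + j/116 (v(j, T) = (j + T)/(109 - 7*(-1)) = (T + j)/(109 + 7) = (T + j)/116 = (T + j)*(1/116) = T/116 + j/116)
v(-133, 63)/29197 + 6898/((-7475/16306)) = ((1/116)*63 + (1/116)*(-133))/29197 + 6898/((-7475/16306)) = (63/116 - 133/116)*(1/29197) + 6898/((-7475*1/16306)) = -35/58*1/29197 + 6898/(-7475/16306) = -5/241918 + 6898*(-16306/7475) = -5/241918 - 112478788/7475 = -27210643472759/1808337050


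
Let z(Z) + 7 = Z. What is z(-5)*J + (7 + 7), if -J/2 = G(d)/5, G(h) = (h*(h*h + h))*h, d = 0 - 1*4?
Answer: 4678/5 ≈ 935.60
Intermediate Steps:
z(Z) = -7 + Z
d = -4 (d = 0 - 4 = -4)
G(h) = h**2*(h + h**2) (G(h) = (h*(h**2 + h))*h = (h*(h + h**2))*h = h**2*(h + h**2))
J = -384/5 (J = -2*(-4)**3*(1 - 4)/5 = -2*(-64*(-3))/5 = -2*192/5 = -384/5 ≈ -76.800)
z(-5)*J + (7 + 7) = (-7 - 5)*(-384/5) + (7 + 7) = -12*(-384/5) + 14 = 4608/5 + 14 = 4678/5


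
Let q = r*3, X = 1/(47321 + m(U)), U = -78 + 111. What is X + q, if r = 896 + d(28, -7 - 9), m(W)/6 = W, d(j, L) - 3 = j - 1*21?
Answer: 129156643/47519 ≈ 2718.0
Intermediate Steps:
d(j, L) = -18 + j (d(j, L) = 3 + (j - 1*21) = 3 + (j - 21) = 3 + (-21 + j) = -18 + j)
U = 33
m(W) = 6*W
r = 906 (r = 896 + (-18 + 28) = 896 + 10 = 906)
X = 1/47519 (X = 1/(47321 + 6*33) = 1/(47321 + 198) = 1/47519 ≈ 2.1044e-5)
q = 2718 (q = 906*3 = 2718)
X + q = 1/47519 + 2718 = 129156643/47519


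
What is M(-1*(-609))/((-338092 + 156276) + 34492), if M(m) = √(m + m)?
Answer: -√1218/147324 ≈ -0.00023689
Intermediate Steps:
M(m) = √2*√m (M(m) = √(2*m) = √2*√m)
M(-1*(-609))/((-338092 + 156276) + 34492) = (√2*√(-1*(-609)))/((-338092 + 156276) + 34492) = (√2*√609)/(-181816 + 34492) = √1218/(-147324) = √1218*(-1/147324) = -√1218/147324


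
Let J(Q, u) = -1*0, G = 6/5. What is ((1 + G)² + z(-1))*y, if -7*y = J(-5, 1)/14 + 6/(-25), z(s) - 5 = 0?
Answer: 1476/4375 ≈ 0.33737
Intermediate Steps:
G = 6/5 (G = 6*(⅕) = 6/5 ≈ 1.2000)
z(s) = 5 (z(s) = 5 + 0 = 5)
J(Q, u) = 0
y = 6/175 (y = -(0/14 + 6/(-25))/7 = -(0*(1/14) + 6*(-1/25))/7 = -(0 - 6/25)/7 = -⅐*(-6/25) = 6/175 ≈ 0.034286)
((1 + G)² + z(-1))*y = ((1 + 6/5)² + 5)*(6/175) = ((11/5)² + 5)*(6/175) = (121/25 + 5)*(6/175) = (246/25)*(6/175) = 1476/4375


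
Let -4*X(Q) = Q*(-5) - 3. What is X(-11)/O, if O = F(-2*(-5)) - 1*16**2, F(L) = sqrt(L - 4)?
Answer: 1664/32765 + 13*sqrt(6)/65530 ≈ 0.051272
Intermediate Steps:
F(L) = sqrt(-4 + L)
O = -256 + sqrt(6) (O = sqrt(-4 - 2*(-5)) - 1*16**2 = sqrt(-4 + 10) - 1*256 = sqrt(6) - 256 = -256 + sqrt(6) ≈ -253.55)
X(Q) = 3/4 + 5*Q/4 (X(Q) = -(Q*(-5) - 3)/4 = -(-5*Q - 3)/4 = -(-3 - 5*Q)/4 = 3/4 + 5*Q/4)
X(-11)/O = (3/4 + (5/4)*(-11))/(-256 + sqrt(6)) = (3/4 - 55/4)/(-256 + sqrt(6)) = -13/(-256 + sqrt(6))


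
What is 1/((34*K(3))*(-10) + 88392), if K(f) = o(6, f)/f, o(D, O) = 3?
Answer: 1/88052 ≈ 1.1357e-5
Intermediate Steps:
K(f) = 3/f
1/((34*K(3))*(-10) + 88392) = 1/((34*(3/3))*(-10) + 88392) = 1/((34*(3*(⅓)))*(-10) + 88392) = 1/((34*1)*(-10) + 88392) = 1/(34*(-10) + 88392) = 1/(-340 + 88392) = 1/88052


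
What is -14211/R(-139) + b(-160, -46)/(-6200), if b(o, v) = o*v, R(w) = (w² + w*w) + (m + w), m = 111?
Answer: -9307681/5985170 ≈ -1.5551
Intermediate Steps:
R(w) = 111 + w + 2*w² (R(w) = (w² + w*w) + (111 + w) = (w² + w²) + (111 + w) = 2*w² + (111 + w) = 111 + w + 2*w²)
-14211/R(-139) + b(-160, -46)/(-6200) = -14211/(111 - 139 + 2*(-139)²) - 160*(-46)/(-6200) = -14211/(111 - 139 + 2*19321) + 7360*(-1/6200) = -14211/(111 - 139 + 38642) - 184/155 = -14211/38614 - 184/155 = -9307681/5985170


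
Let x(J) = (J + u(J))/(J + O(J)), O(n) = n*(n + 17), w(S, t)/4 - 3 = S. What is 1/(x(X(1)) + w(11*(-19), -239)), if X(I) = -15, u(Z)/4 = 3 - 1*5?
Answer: -45/37057 ≈ -0.0012143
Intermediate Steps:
u(Z) = -8 (u(Z) = 4*(3 - 1*5) = 4*(3 - 5) = 4*(-2) = -8)
w(S, t) = 12 + 4*S
O(n) = n*(17 + n)
x(J) = (-8 + J)/(J + J*(17 + J)) (x(J) = (J - 8)/(J + J*(17 + J)) = (-8 + J)/(J + J*(17 + J)))
1/(x(X(1)) + w(11*(-19), -239)) = 1/((-8 - 15)/((-15)*(18 - 15)) + (12 + 4*(11*(-19)))) = 1/(-1/15*(-23)/3 + (12 + 4*(-209))) = 1/(-1/15*⅓*(-23) + (12 - 836)) = 1/(23/45 - 824) = 1/(-37057/45) = -45/37057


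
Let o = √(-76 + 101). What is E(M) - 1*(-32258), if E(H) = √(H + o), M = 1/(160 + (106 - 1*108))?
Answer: 32258 + √124978/158 ≈ 32260.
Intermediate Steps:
M = 1/158 (M = 1/(160 + (106 - 108)) = 1/(160 - 2) = 1/158 ≈ 0.0063291)
o = 5 (o = √25 = 5)
E(H) = √(5 + H) (E(H) = √(H + 5) = √(5 + H))
E(M) - 1*(-32258) = √(5 + 1/158) - 1*(-32258) = √(791/158) + 32258 = √124978/158 + 32258 = 32258 + √124978/158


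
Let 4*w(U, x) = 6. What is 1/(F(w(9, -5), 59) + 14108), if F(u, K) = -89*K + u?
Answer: 2/17717 ≈ 0.00011289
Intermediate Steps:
w(U, x) = 3/2 (w(U, x) = (1/4)*6 = 3/2)
F(u, K) = u - 89*K
1/(F(w(9, -5), 59) + 14108) = 1/((3/2 - 89*59) + 14108) = 1/((3/2 - 5251) + 14108) = 1/(-10499/2 + 14108) = 1/(17717/2) = 2/17717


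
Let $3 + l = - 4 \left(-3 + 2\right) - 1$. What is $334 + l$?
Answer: $334$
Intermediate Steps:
$l = 0$ ($l = -3 - \left(1 + 4 \left(-3 + 2\right)\right) = -3 - -3 = -3 + \left(4 - 1\right) = -3 + 3 = 0$)
$334 + l = 334 + 0 = 334$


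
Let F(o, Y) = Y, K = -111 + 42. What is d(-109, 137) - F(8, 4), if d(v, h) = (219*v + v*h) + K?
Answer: -38877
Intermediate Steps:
K = -69
d(v, h) = -69 + 219*v + h*v (d(v, h) = (219*v + v*h) - 69 = (219*v + h*v) - 69 = -69 + 219*v + h*v)
d(-109, 137) - F(8, 4) = (-69 + 219*(-109) + 137*(-109)) - 1*4 = (-69 - 23871 - 14933) - 4 = -38873 - 4 = -38877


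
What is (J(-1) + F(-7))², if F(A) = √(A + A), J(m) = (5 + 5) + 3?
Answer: (13 + I*√14)² ≈ 155.0 + 97.283*I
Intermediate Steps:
J(m) = 13 (J(m) = 10 + 3 = 13)
F(A) = √2*√A (F(A) = √(2*A) = √2*√A)
(J(-1) + F(-7))² = (13 + √2*√(-7))² = (13 + √2*(I*√7))² = (13 + I*√14)²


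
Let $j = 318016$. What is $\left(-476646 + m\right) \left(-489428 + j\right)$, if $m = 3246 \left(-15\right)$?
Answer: $90048894432$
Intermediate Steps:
$m = -48690$
$\left(-476646 + m\right) \left(-489428 + j\right) = \left(-476646 - 48690\right) \left(-489428 + 318016\right) = \left(-525336\right) \left(-171412\right) = 90048894432$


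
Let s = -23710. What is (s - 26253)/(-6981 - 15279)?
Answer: 49963/22260 ≈ 2.2445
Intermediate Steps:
(s - 26253)/(-6981 - 15279) = (-23710 - 26253)/(-6981 - 15279) = -49963/(-22260) = -49963*(-1/22260) = 49963/22260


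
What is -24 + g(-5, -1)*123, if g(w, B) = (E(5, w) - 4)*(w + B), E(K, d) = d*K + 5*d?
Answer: 39828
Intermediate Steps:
E(K, d) = 5*d + K*d (E(K, d) = K*d + 5*d = 5*d + K*d)
g(w, B) = (-4 + 10*w)*(B + w) (g(w, B) = (w*(5 + 5) - 4)*(w + B) = (w*10 - 4)*(B + w) = (10*w - 4)*(B + w) = (-4 + 10*w)*(B + w))
-24 + g(-5, -1)*123 = -24 + (-4*(-1) - 4*(-5) + 10*(-5)**2 + 10*(-1)*(-5))*123 = -24 + (4 + 20 + 10*25 + 50)*123 = -24 + (4 + 20 + 250 + 50)*123 = -24 + 324*123 = -24 + 39852 = 39828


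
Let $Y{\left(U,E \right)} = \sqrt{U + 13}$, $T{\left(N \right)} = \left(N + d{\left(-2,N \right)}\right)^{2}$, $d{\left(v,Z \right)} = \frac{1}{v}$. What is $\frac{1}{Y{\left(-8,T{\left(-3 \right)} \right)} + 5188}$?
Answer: $\frac{5188}{26915339} - \frac{\sqrt{5}}{26915339} \approx 0.00019267$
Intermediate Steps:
$T{\left(N \right)} = \left(- \frac{1}{2} + N\right)^{2}$ ($T{\left(N \right)} = \left(N + \frac{1}{-2}\right)^{2} = \left(N - \frac{1}{2}\right)^{2} = \left(- \frac{1}{2} + N\right)^{2}$)
$Y{\left(U,E \right)} = \sqrt{13 + U}$
$\frac{1}{Y{\left(-8,T{\left(-3 \right)} \right)} + 5188} = \frac{1}{\sqrt{13 - 8} + 5188} = \frac{1}{\sqrt{5} + 5188} = \frac{1}{5188 + \sqrt{5}}$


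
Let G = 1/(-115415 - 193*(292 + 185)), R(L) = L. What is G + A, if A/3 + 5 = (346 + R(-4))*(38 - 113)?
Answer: -15968390341/207476 ≈ -76965.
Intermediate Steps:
G = -1/207476 (G = 1/(-115415 - 193*477) = 1/(-115415 - 92061) = 1/(-207476) = -1/207476 ≈ -4.8198e-6)
A = -76965 (A = -15 + 3*((346 - 4)*(38 - 113)) = -15 + 3*(342*(-75)) = -15 + 3*(-25650) = -15 - 76950 = -76965)
G + A = -1/207476 - 76965 = -15968390341/207476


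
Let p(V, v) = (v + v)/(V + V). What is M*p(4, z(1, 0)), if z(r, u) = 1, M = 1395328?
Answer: 348832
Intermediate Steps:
p(V, v) = v/V (p(V, v) = (2*v)/((2*V)) = (2*v)*(1/(2*V)) = v/V)
M*p(4, z(1, 0)) = 1395328*(1/4) = 1395328*(1*(¼)) = 1395328*(¼) = 348832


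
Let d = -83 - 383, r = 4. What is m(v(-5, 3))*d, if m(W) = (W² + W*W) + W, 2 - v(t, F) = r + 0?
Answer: -2796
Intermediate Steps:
v(t, F) = -2 (v(t, F) = 2 - (4 + 0) = 2 - 1*4 = 2 - 4 = -2)
m(W) = W + 2*W² (m(W) = (W² + W²) + W = 2*W² + W = W + 2*W²)
d = -466
m(v(-5, 3))*d = -2*(1 + 2*(-2))*(-466) = -2*(1 - 4)*(-466) = -2*(-3)*(-466) = 6*(-466) = -2796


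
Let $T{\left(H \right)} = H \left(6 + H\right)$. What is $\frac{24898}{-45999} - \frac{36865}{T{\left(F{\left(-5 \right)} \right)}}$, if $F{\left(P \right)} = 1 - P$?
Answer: $- \frac{188616199}{367992} \approx -512.55$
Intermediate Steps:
$\frac{24898}{-45999} - \frac{36865}{T{\left(F{\left(-5 \right)} \right)}} = \frac{24898}{-45999} - \frac{36865}{\left(1 - -5\right) \left(6 + \left(1 - -5\right)\right)} = 24898 \left(- \frac{1}{45999}\right) - \frac{36865}{\left(1 + 5\right) \left(6 + \left(1 + 5\right)\right)} = - \frac{24898}{45999} - \frac{36865}{6 \left(6 + 6\right)} = - \frac{24898}{45999} - \frac{36865}{6 \cdot 12} = - \frac{24898}{45999} - \frac{36865}{72} = - \frac{188616199}{367992}$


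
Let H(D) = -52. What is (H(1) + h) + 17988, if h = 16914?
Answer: 34850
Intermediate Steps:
(H(1) + h) + 17988 = (-52 + 16914) + 17988 = 16862 + 17988 = 34850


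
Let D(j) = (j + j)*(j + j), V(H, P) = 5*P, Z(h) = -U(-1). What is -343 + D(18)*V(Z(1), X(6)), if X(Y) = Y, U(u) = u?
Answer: 38537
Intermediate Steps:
Z(h) = 1 (Z(h) = -1*(-1) = 1)
D(j) = 4*j² (D(j) = (2*j)*(2*j) = 4*j²)
-343 + D(18)*V(Z(1), X(6)) = -343 + (4*18²)*(5*6) = -343 + (4*324)*30 = -343 + 1296*30 = -343 + 38880 = 38537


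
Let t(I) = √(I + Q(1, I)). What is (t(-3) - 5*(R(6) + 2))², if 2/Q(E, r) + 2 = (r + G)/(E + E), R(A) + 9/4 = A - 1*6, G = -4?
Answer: -317/176 + 5*I*√407/22 ≈ -1.8011 + 4.5851*I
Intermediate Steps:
R(A) = -33/4 + A (R(A) = -9/4 + (A - 1*6) = -9/4 + (A - 6) = -9/4 + (-6 + A) = -33/4 + A)
Q(E, r) = 2/(-2 + (-4 + r)/(2*E)) (Q(E, r) = 2/(-2 + (r - 4)/(E + E)) = 2/(-2 + (-4 + r)/((2*E))) = 2/(-2 + (-4 + r)*(1/(2*E))) = 2/(-2 + (-4 + r)/(2*E)))
t(I) = √(I + 4/(-8 + I)) (t(I) = √(I + 4*1/(-4 + I - 4*1)) = √(I + 4*1/(-4 + I - 4)) = √(I + 4*1/(-8 + I)) = √(I + 4/(-8 + I)))
(t(-3) - 5*(R(6) + 2))² = (√((4 - 3*(-8 - 3))/(-8 - 3)) - 5*((-33/4 + 6) + 2))² = (√((4 - 3*(-11))/(-11)) - 5*(-9/4 + 2))² = (√(-(4 + 33)/11) - 5*(-¼))² = (√(-1/11*37) + 5/4)² = (√(-37/11) + 5/4)² = (I*√407/11 + 5/4)² = (5/4 + I*√407/11)²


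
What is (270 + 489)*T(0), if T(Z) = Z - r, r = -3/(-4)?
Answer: -2277/4 ≈ -569.25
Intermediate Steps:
r = ¾ (r = -3*(-¼) = ¾ ≈ 0.75000)
T(Z) = -¾ + Z (T(Z) = Z - 1*¾ = Z - ¾ = -¾ + Z)
(270 + 489)*T(0) = (270 + 489)*(-¾ + 0) = 759*(-¾) = -2277/4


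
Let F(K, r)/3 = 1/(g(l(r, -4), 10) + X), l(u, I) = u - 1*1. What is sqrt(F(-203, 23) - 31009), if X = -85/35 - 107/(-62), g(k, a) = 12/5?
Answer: I*sqrt(420597263071)/3683 ≈ 176.09*I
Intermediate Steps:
l(u, I) = -1 + u (l(u, I) = u - 1 = -1 + u)
g(k, a) = 12/5 (g(k, a) = 12*(1/5) = 12/5)
X = -305/434 (X = -85*1/35 - 107*(-1/62) = -17/7 + 107/62 = -305/434 ≈ -0.70276)
F(K, r) = 6510/3683 (F(K, r) = 3/(12/5 - 305/434) = 3/(3683/2170) = 3*(2170/3683) = 6510/3683)
sqrt(F(-203, 23) - 31009) = sqrt(6510/3683 - 31009) = sqrt(-114199637/3683) = I*sqrt(420597263071)/3683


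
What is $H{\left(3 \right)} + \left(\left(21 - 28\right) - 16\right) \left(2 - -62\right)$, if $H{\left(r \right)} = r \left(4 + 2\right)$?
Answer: $-1454$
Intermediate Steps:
$H{\left(r \right)} = 6 r$ ($H{\left(r \right)} = r 6 = 6 r$)
$H{\left(3 \right)} + \left(\left(21 - 28\right) - 16\right) \left(2 - -62\right) = 6 \cdot 3 + \left(\left(21 - 28\right) - 16\right) \left(2 - -62\right) = 18 + \left(-7 - 16\right) \left(2 + 62\right) = 18 - 1472 = -1454$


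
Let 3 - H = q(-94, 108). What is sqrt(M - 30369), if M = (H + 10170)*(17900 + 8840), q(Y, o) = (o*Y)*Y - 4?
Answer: I*sqrt(25245558509) ≈ 1.5889e+5*I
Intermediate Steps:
q(Y, o) = -4 + o*Y**2 (q(Y, o) = (Y*o)*Y - 4 = o*Y**2 - 4 = -4 + o*Y**2)
H = -954281 (H = 3 - (-4 + 108*(-94)**2) = 3 - (-4 + 108*8836) = 3 - (-4 + 954288) = 3 - 1*954284 = 3 - 954284 = -954281)
M = -25245528140 (M = (-954281 + 10170)*(17900 + 8840) = -944111*26740 = -25245528140)
sqrt(M - 30369) = sqrt(-25245528140 - 30369) = sqrt(-25245558509) = I*sqrt(25245558509)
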